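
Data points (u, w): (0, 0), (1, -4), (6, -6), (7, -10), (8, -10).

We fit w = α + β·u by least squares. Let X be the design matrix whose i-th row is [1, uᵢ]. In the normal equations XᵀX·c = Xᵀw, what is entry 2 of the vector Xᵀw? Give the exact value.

-190

Entry 2 ↔ basis u, so (Xᵀw)_{2} = Σᵢ (u)·wᵢ = (0)·(0) + (1)·(-4) + (6)·(-6) + (7)·(-10) + (8)·(-10) = -190.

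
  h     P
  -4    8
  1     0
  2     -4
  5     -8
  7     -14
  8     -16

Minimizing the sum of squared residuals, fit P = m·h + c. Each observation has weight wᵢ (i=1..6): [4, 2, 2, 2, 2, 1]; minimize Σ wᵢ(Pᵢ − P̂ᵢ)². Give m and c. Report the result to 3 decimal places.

m = -1.958, c = 0.544

Forming AᵀWA = [[286, 22]; [22, 13]] and AᵀWP = [-548, -36]ᵀ gives AᵀWA·[m, c]ᵀ = AᵀWP.
Determinant 286·13 − 22² = 3234.
m = ((-548)·13 − 22·(-36))/3234 = -3166/1617; c = (286·(-36) − 22·(-548))/3234 = 80/147.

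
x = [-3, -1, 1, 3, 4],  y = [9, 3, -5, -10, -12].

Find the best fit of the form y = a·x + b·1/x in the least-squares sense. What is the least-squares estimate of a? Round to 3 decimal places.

a = -2.996

Normal-equation sums: Σx·x = 36, Σx·1/x = 5, Σ1/x·1/x = 329/144.
Right-hand side: Σx·y = -113, Σ1/x·y = -52/3.
So AᵀA·[a, b]ᵀ = Aᵀy: [[36, 5]; [5, 329/144]]·[a, b]ᵀ = [-113, -52/3]ᵀ.
Eliminating b: (329/144)·(row 1) − 5·(row 2) gives (229/4)·a = (329/144)·(-113) − 5·(-52/3) = -24697/144, so a = -24697/8244.
Then b = ((-52/3) − 5·(-24697/8244))/(329/144) = -236/229.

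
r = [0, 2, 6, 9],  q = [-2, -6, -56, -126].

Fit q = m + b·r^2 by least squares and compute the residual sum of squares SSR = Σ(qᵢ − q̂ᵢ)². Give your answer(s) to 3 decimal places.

The normal equations are: 4·m + 121·b = -190;  121·m + 7873·b = -12246.
(Σ1 = 4, Σr^2 = 121, Σr^2·r^2 = 7873, Σq = -190, Σr^2·q = -12246.)
det = 4·7873 − 121² = 16851.
m = ((-190)·7873 − 121·(-12246))/16851 = -344/411; b = (4·(-12246) − 121·(-190))/16851 = -634/411.
Residuals: -478/411, 138/137, 152/411, -88/411; SSR = 1048/411.

SSR = 2.550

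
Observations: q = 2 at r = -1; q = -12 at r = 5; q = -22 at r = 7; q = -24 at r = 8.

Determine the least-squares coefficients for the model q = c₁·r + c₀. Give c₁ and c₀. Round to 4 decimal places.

Forming XᵀX = [[139, 19]; [19, 4]] and Xᵀq = [-408, -56]ᵀ gives XᵀX·[c₁, c₀]ᵀ = Xᵀq.
Eliminating c₀: 4·(row 1) − 19·(row 2) gives 195·c₁ = 4·(-408) − 19·(-56) = -568, so c₁ = -568/195.
Then c₀ = ((-56) − 19·(-568/195))/4 = -32/195.

c₁ = -2.9128, c₀ = -0.1641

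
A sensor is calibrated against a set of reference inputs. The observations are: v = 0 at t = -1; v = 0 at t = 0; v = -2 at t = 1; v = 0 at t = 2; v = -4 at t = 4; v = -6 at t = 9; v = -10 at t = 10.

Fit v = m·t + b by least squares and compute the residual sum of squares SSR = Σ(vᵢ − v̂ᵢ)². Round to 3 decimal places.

Sums needed: Σt·t = 203, Σt = 25, Σ1 = 7.
Moment sums: Σt·v = -172, Σv = -22.
det = 203·7 − 25² = 796.
m = ((-172)·7 − 25·(-22))/796 = -327/398; b = (203·(-22) − 25·(-172))/796 = -83/398.
Residuals: -122/199, 83/398, -193/199, 737/398, -201/398, 319/199, -627/398; SSR = 2009/199.

SSR = 10.095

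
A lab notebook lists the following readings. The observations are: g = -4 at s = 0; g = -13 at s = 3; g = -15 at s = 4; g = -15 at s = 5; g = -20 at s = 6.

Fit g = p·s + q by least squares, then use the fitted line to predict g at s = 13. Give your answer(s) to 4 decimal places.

Compute the Gram sums: Σs·s = 86, Σs = 18, Σ1 = 5.
For Aᵀg: Σs·g = -294, Σg = -67.
Δ = 86·5 − 18² = 106.
p = ((-294)·5 − 18·(-67))/106 = -132/53; q = (86·(-67) − 18·(-294))/106 = -235/53.
At s = 13: ĝ = (-132/53)·(13) + (-235/53)·(1) = -1951/53.

ĝ = -36.8113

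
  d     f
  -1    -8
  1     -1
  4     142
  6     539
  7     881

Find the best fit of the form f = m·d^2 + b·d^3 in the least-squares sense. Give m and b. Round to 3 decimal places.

m = -3.256, b = 3.035

With design matrix M, MᵀM = [[3955, 25607]; [25607, 168403]] and Mᵀf = [64836, 427702]ᵀ.
Eliminating b: 168403·(row 1) − 25607·(row 2) gives 10315416·m = 168403·64836 − 25607·427702 = -33588206, so m = -579107/177852.
Then b = (427702 − 25607·(-579107/177852))/168403 = 15652979/5157708.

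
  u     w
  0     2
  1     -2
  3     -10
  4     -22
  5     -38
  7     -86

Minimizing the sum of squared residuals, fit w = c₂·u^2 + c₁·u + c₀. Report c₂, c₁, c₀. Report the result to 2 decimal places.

Compute the Gram sums: Σu^2·u^2 = 3364, Σu^2·u = 560, Σu^2 = 100, Σu·u = 100, Σu = 20, Σ1 = 6.
Right-hand side: Σu^2·w = -5608, Σu·w = -912, Σw = -156.
Normal equations: [[3364, 560, 100]; [560, 100, 20]; [100, 20, 6]]·[c₂, c₁, c₀]ᵀ = [-5608, -912, -156]ᵀ.
Inverting the 3×3 Gram matrix, [c₂, c₁, c₀]ᵀ = [-428/195, 3086/975, 2/65]ᵀ.

c₂ = -2.19, c₁ = 3.17, c₀ = 0.03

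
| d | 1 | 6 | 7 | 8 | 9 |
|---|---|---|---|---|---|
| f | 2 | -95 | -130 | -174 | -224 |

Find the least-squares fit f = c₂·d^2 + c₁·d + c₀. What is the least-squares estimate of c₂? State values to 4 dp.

c₂ = -3.0026

MᵀM·[c₂, c₁, c₀]ᵀ = Mᵀf reads: 14355·c₂ + 1801·c₁ + 231·c₀ = -39068;  1801·c₂ + 231·c₁ + 31·c₀ = -4886;  231·c₂ + 31·c₁ + 5·c₀ = -621.
Inverting the 3×3 Gram matrix, [c₂, c₁, c₀]ᵀ = [-51639/17198, 31721/17198, 26530/8599]ᵀ.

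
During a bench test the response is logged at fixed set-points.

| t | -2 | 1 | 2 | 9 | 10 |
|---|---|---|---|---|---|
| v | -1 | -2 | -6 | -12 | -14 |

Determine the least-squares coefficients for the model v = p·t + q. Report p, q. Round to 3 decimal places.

Normal-equation sums: Σt·t = 190, Σt = 20, Σ1 = 5.
For Xᵀv: Σt·v = -260, Σv = -35.
Normal equations: [[190, 20]; [20, 5]]·[p, q]ᵀ = [-260, -35]ᵀ.
det = 190·5 − 20² = 550.
p = ((-260)·5 − 20·(-35))/550 = -12/11; q = (190·(-35) − 20·(-260))/550 = -29/11.

p = -1.091, q = -2.636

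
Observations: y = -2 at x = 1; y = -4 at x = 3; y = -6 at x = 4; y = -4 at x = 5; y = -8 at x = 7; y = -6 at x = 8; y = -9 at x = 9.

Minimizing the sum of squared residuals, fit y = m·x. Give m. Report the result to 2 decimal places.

Normal-equation sums: Σx·x = 245.
For Mᵀy: Σx·y = -243.
Hence m = -243 / 245 ≈ -0.991837.

m = -0.99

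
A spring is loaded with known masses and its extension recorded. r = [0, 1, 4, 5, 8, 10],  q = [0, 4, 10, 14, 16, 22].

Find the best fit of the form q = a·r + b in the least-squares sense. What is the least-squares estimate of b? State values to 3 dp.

Forming AᵀA = [[206, 28]; [28, 6]] and Aᵀq = [462, 66]ᵀ gives AᵀA·[a, b]ᵀ = Aᵀq.
Δ = 206·6 − 28² = 452.
a = (462·6 − 28·66)/452 = 231/113; b = (206·66 − 28·462)/452 = 165/113.

b = 1.460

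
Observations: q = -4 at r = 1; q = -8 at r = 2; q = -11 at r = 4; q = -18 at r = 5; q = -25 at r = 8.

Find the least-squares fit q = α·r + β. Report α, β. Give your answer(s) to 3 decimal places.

Setting ∂/∂α … = 0 gives: 110·α + 20·β = -354;  20·α + 5·β = -66.
Δ = 110·5 − 20² = 150.
α = ((-354)·5 − 20·(-66))/150 = -3; β = (110·(-66) − 20·(-354))/150 = -6/5.

α = -3.000, β = -1.200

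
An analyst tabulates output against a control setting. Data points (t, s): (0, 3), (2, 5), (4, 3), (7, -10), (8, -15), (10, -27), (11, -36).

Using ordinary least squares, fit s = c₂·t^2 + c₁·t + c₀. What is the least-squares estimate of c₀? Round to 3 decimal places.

MᵀM·[c₂, c₁, c₀]ᵀ = Mᵀs reads: 31410·c₂ + 3258·c₁ + 354·c₀ = -8438;  3258·c₂ + 354·c₁ + 42·c₀ = -834;  354·c₂ + 42·c₁ + 7·c₀ = -77.
(Σt^2·t^2 = 31410, Σt^2·t = 3258, Σt^2 = 354, Σt·t = 354, Σt = 42, Σ1 = 7, Σt^2·s = -8438, Σt·s = -834, Σs = -77.)
Row-reducing yields c₂ = -12145/26784, c₁ = 1383/992, c₀ = 995/279.

c₀ = 3.566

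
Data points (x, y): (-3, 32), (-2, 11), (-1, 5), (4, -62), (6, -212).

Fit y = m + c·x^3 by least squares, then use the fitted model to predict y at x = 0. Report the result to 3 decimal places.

AᵀA·[m, c]ᵀ = Aᵀy reads: 5·m + 244·c = -226;  244·m + 51546·c = -50717.
Determinant 5·51546 − 244² = 198194.
m = ((-226)·51546 − 244·(-50717))/198194 = 362776/99097; c = (5·(-50717) − 244·(-226))/198194 = -198441/198194.
At x = 0: ŷ = (362776/99097)·(1) + (-198441/198194)·(0) = 362776/99097.

ŷ = 3.661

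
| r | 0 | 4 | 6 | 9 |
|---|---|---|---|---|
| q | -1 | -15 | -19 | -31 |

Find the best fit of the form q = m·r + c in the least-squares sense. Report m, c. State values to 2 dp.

m = -3.26, c = -1.00

Normal-equation sums: Σr·r = 133, Σr = 19, Σ1 = 4.
For Mᵀq: Σr·q = -453, Σq = -66.
MᵀM·[m, c]ᵀ = Mᵀq becomes [[133, 19]; [19, 4]]·[m, c]ᵀ = [-453, -66]ᵀ.
Δ = 133·4 − 19² = 171.
m = ((-453)·4 − 19·(-66))/171 = -62/19; c = (133·(-66) − 19·(-453))/171 = -1.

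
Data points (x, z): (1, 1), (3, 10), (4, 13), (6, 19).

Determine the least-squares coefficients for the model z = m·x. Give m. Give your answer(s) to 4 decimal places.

The normal equations are: 62·m = 197.
m = 197/62 = 3.17742.

m = 3.1774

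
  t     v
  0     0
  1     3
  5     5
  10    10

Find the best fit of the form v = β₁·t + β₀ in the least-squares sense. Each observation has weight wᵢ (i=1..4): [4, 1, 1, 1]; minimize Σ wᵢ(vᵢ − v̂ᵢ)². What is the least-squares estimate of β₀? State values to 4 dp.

β₀ = 0.3514

The normal system AᵀWA·[β₁, β₀]ᵀ = AᵀWv is [[126, 16]; [16, 7]]·[β₁, β₀]ᵀ = [128, 18]ᵀ.
Eliminating β₀: 7·(row 1) − 16·(row 2) gives 626·β₁ = 7·128 − 16·18 = 608, so β₁ = 304/313.
Then β₀ = (18 − 16·(304/313))/7 = 110/313.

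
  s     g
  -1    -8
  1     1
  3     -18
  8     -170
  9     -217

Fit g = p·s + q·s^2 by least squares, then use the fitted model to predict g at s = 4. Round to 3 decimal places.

ĝ = -35.376

Sums needed: Σs·s = 156, Σs·s^2 = 1268, Σs^2·s^2 = 10740.
And Σs·g = -3358, Σs^2·g = -28626.
Eliminating q: 10740·(row 1) − 1268·(row 2) gives 67616·p = 10740·(-3358) − 1268·(-28626) = 232848, so p = 14553/4226.
Then q = ((-28626) − 1268·(14553/4226))/10740 = -6491/2113.
At s = 4: ĝ = (14553/4226)·(4) + (-6491/2113)·(16) = -74750/2113.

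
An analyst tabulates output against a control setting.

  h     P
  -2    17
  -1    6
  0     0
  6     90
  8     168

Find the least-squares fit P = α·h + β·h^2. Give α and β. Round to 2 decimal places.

Setting ∂/∂α … = 0 gives: 105·α + 719·β = 1844;  719·α + 5409·β = 14066.
(Σh·h = 105, Σh·h^2 = 719, Σh^2·h^2 = 5409, Σh·P = 1844, Σh^2·P = 14066.)
Eliminating β: 5409·(row 1) − 719·(row 2) gives 50984·α = 5409·1844 − 719·14066 = -139258, so α = -69629/25492.
Then β = (14066 − 719·(-69629/25492))/5409 = 75547/25492.

α = -2.73, β = 2.96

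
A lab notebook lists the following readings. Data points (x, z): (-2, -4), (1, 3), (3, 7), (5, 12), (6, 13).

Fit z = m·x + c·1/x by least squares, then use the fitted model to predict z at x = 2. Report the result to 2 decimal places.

ẑ = 4.72

Normal-equation sums: Σx·x = 75, Σx·1/x = 5, Σ1/x·1/x = 643/450.
For Aᵀz: Σx·z = 170, Σ1/x·z = 119/10.
Normal equations: [[75, 5]; [5, 643/450]]·[m, c]ᵀ = [170, 119/10]ᵀ.
det = 75·(643/450) − 5² = 493/6.
m = (170·(643/450) − 5·(119/10))/(493/6) = 971/435; c = (75·(119/10) − 5·170)/(493/6) = 15/29.
At x = 2: ẑ = (971/435)·(2) + (15/29)·(1/2) = 4109/870.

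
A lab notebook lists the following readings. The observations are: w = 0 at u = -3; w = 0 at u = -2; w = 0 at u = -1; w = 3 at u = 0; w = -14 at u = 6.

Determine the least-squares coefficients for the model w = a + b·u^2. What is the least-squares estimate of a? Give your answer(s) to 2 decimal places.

XᵀX·[a, b]ᵀ = Xᵀw reads: 5·a + 50·b = -11;  50·a + 1394·b = -504.
(Σ1 = 5, Σu^2 = 50, Σu^2·u^2 = 1394, Σw = -11, Σu^2·w = -504.)
Δ = 5·1394 − 50² = 4470.
a = ((-11)·1394 − 50·(-504))/4470 = 4933/2235; b = (5·(-504) − 50·(-11))/4470 = -197/447.

a = 2.21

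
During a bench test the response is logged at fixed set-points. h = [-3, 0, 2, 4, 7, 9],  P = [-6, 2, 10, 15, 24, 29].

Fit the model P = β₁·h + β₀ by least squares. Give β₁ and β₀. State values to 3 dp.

With design matrix A, AᵀA = [[159, 19]; [19, 6]] and AᵀP = [527, 74]ᵀ.
det = 159·6 − 19² = 593.
β₁ = (527·6 − 19·74)/593 = 1756/593; β₀ = (159·74 − 19·527)/593 = 1753/593.

β₁ = 2.961, β₀ = 2.956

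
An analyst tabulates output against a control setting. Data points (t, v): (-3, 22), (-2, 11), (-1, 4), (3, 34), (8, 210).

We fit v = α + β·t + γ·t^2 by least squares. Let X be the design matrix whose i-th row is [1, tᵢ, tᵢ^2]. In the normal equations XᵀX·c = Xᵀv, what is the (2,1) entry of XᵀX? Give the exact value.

5

Row 2 ↔ basis t, column 1 ↔ basis 1, so (XᵀX)_{2,1} = Σᵢ t = (-3)·(1) + (-2)·(1) + (-1)·(1) + (3)·(1) + (8)·(1) = 5.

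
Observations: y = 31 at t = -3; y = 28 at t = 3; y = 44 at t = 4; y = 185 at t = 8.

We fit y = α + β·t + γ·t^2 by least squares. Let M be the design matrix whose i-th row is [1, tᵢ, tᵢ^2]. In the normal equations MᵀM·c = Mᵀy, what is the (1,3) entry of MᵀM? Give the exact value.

Row 1 ↔ basis 1, column 3 ↔ basis t^2, so (MᵀM)_{1,3} = Σᵢ t^2 = (1)·(9) + (1)·(9) + (1)·(16) + (1)·(64) = 98.

98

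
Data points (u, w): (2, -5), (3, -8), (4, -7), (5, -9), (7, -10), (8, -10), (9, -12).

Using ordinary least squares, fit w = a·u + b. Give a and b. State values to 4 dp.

Compute the Gram sums: Σu·u = 248, Σu = 38, Σ1 = 7.
And Σu·w = -365, Σw = -61.
So AᵀA·[a, b]ᵀ = Aᵀw: [[248, 38]; [38, 7]]·[a, b]ᵀ = [-365, -61]ᵀ.
Δ = 248·7 − 38² = 292.
a = ((-365)·7 − 38·(-61))/292 = -237/292; b = (248·(-61) − 38·(-365))/292 = -629/146.

a = -0.8116, b = -4.3082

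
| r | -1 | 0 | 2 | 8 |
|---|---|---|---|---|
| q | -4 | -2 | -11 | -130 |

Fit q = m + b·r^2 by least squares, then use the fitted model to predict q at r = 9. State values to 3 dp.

q̂ = -163.961

AᵀA·[m, b]ᵀ = Aᵀq reads: 4·m + 69·b = -147;  69·m + 4113·b = -8368.
(Σ1 = 4, Σr^2 = 69, Σr^2·r^2 = 4113, Σq = -147, Σr^2·q = -8368.)
Eliminating b: 4113·(row 1) − 69·(row 2) gives 11691·m = 4113·(-147) − 69·(-8368) = -27219, so m = -9073/3897.
Then b = ((-8368) − 69·(-9073/3897))/4113 = -23329/11691.
At r = 9: q̂ = (-9073/3897)·(1) + (-23329/11691)·(81) = -638956/3897.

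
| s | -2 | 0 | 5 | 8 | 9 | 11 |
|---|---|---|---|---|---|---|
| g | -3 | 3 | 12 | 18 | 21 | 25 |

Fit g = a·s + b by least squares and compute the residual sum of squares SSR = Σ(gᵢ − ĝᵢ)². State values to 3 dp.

With design matrix M, MᵀM = [[295, 31]; [31, 6]] and Mᵀg = [674, 76]ᵀ.
Determinant 295·6 − 31² = 809.
a = (674·6 − 31·76)/809 = 1688/809; b = (295·76 − 31·674)/809 = 1526/809.
Residuals: -577/809, 901/809, -258/809, -468/809, 271/809, 131/809; SSR = 1880/809.

SSR = 2.324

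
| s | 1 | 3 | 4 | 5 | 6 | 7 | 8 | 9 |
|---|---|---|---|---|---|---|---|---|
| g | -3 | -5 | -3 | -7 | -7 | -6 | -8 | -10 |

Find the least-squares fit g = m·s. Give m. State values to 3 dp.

m = -1.078

Setting ∂/∂m … = 0 gives: 281·m = -303.
(Σs·s = 281, Σs·g = -303.)
Hence m = -303 / 281 ≈ -1.07829.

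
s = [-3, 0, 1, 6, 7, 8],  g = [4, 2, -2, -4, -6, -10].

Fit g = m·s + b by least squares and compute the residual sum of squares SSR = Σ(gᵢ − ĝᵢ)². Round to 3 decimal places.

Sums needed: Σs·s = 159, Σs = 19, Σ1 = 6.
Moment sums: Σs·g = -160, Σg = -16.
det = 159·6 − 19² = 593.
m = ((-160)·6 − 19·(-16))/593 = -656/593; b = (159·(-16) − 19·(-160))/593 = 496/593.
Residuals: -92/593, 690/593, -1026/593, 1068/593, 538/593, -1178/593; SSR = 7344/593.

SSR = 12.384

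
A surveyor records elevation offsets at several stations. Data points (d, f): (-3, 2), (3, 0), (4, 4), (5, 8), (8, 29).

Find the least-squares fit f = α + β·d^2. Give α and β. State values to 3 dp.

From the data, Σ1 = 5, Σd^2 = 123, Σd^2·d^2 = 5139.
Moment sums: Σf = 43, Σd^2·f = 2138.
Determinant 5·5139 − 123² = 10566.
α = (43·5139 − 123·2138)/10566 = -13999/3522; β = (5·2138 − 123·43)/10566 = 5401/10566.

α = -3.975, β = 0.511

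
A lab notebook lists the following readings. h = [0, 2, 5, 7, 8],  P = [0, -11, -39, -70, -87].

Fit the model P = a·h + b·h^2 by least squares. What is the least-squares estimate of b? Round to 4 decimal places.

b = -0.9679

Entries of AᵀA: Σh·h = 142, Σh·h^2 = 988, Σh^2·h^2 = 7138.
For AᵀP: Σh·P = -1403, Σh^2·P = -10017.
det = 142·7138 − 988² = 37452.
a = ((-1403)·7138 − 988·(-10017))/37452 = -58909/18726; b = (142·(-10017) − 988·(-1403))/37452 = -18125/18726.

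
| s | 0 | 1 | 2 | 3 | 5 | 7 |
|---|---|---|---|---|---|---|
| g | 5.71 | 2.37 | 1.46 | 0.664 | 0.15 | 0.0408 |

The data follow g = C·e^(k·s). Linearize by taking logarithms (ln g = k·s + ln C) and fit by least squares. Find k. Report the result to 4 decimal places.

k = -0.7036

Let Y = ln g. Fitting Y = k·s + ln C by least squares:
XᵀX = [[88.0000, 18.0000]; [18.0000, 6]], rhs = [-31.4878, -2.5221]ᵀ  (here Σs = 18.0000, Σ(s)² = 88.0000, Σln g = -2.5221, Σs·ln g = -31.4878).
Slope k = (n·Σs·ln g − Σs·Σln g)/(n·Σ(s)² − (Σs)²) = (6·-31.4878 − 18.0000·-2.5221)/204.0000 = -0.70357; ln C = (Σln g − k·Σs)/n = 1.69036.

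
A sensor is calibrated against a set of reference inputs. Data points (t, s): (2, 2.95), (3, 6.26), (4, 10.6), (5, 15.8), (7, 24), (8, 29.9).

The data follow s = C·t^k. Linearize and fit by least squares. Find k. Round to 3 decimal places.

k = 1.659

With ln sᵢ as the transformed response and ln tᵢ as the regressor:
Σln t = 8.8128, Σ(ln t)² = 14.3101, Σln s = 14.6128, Σln t·ln s = 23.7297.
Equations: 14.3101·k + 8.8128·ln C = 23.7297;  8.8128·k + 6·ln C = 14.6128.
Solving (det = 8.1947): k = 1.65937, ln C = -0.00183.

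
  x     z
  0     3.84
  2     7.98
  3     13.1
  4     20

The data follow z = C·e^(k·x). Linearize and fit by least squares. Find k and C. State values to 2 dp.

k = 0.41, C = 3.73

Taking logs, ln z = k·x + ln C, so regress ln z on x.
Σx = 9.0000, Σ(x)² = 29.0000, Σln z = 8.9908, Σx·ln z = 23.8546.
Equations: 29.0000·k + 9.0000·ln C = 23.8546;  9.0000·k + 4·ln C = 8.9908.
Solving (det = 35.0000): k = 0.41434, ln C = 1.31543, so C = exp(1.31543) = 3.72636.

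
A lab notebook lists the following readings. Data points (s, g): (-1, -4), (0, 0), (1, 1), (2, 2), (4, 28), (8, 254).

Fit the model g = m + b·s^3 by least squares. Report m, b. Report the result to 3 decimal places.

m = -1.730, b = 0.499

The normal system XᵀX·[m, b]ᵀ = Xᵀg is [[6, 584]; [584, 266306]]·[m, b]ᵀ = [281, 131861]ᵀ.
Δ = 6·266306 − 584² = 1256780.
m = (281·266306 − 584·131861)/1256780 = -1087419/628390; b = (6·131861 − 584·281)/1256780 = 313531/628390.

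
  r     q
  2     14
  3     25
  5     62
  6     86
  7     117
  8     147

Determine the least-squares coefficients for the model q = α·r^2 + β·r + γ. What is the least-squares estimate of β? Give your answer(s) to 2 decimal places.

β = 1.73

Normal-equation sums: Σr^2·r^2 = 8515, Σr^2·r = 1231, Σr^2 = 187, Σr·r = 187, Σr = 31, Σ1 = 6.
Right-hand side: Σr^2·q = 20068, Σr·q = 2924, Σq = 451.
So XᵀX·[α, β, γ]ᵀ = Xᵀq: [[8515, 1231, 187]; [1231, 187, 31]; [187, 31, 6]]·[α, β, γ]ᵀ = [20068, 2924, 451]ᵀ.
Inverting the 3×3 Gram matrix, [α, β, γ]ᵀ = [31/15, 26/15, 9/5]ᵀ.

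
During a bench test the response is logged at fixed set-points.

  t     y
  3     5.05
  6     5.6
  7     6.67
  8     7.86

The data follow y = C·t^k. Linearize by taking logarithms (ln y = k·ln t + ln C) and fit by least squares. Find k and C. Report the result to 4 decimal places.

Linearized form: ln y = k·ln t + ln C. From the 4 transformed points,
Over the data: Σln t = 6.9157, Σ(ln t)² = 12.5280, Σln y = 7.3016, Σln t·ln y = 12.8458.
Normal system: [[12.5280, 6.9157]; [6.9157, 4]]·[k, ln C]ᵀ = [12.8458, 7.3016]ᵀ.
Solving (det = 2.2847): k = 0.38854, ln C = 1.15363, so C = exp(1.15363) = 3.16966.

k = 0.3885, C = 3.1697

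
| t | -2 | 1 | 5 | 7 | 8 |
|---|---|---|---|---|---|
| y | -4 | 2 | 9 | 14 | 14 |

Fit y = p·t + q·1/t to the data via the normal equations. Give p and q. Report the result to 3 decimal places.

Forming AᵀA = [[143, 5]; [5, 103961/78400]] and Aᵀy = [265, 191/20]ᵀ gives AᵀA·[p, q]ᵀ = Aᵀy.
Eliminating q: (103961/78400)·(row 1) − 5·(row 2) gives (12906423/78400)·p = (103961/78400)·265 − 5·(191/20) = 4761213/15680, so p = 7935355/4302141.
Then q = ((191/20) − 5·(7935355/4302141))/(103961/78400) = 1062320/4302141.

p = 1.845, q = 0.247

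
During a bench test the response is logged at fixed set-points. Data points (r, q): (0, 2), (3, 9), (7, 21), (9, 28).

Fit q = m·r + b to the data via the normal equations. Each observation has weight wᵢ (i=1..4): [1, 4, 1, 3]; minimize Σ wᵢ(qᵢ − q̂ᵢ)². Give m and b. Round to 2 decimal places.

m = 3.02, b = 0.48

AᵀWA·[m, b]ᵀ = AᵀWq reads: 328·m + 46·b = 1011;  46·m + 9·b = 143.
Eliminating b: 9·(row 1) − 46·(row 2) gives 836·m = 9·1011 − 46·143 = 2521, so m = 2521/836.
Then b = (143 − 46·(2521/836))/9 = 199/418.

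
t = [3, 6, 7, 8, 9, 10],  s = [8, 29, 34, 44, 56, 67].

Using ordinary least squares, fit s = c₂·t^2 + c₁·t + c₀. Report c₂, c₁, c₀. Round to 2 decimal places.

Normal-equation sums: Σt^2·t^2 = 24435, Σt^2·t = 2827, Σt^2 = 339, Σt·t = 339, Σt = 43, Σ1 = 6.
Moment sums: Σt^2·s = 16834, Σt·s = 1962, Σs = 238.
Inverting the 3×3 Gram matrix, [c₂, c₁, c₀]ᵀ = [127/242, 1873/1210, -652/605]ᵀ.

c₂ = 0.52, c₁ = 1.55, c₀ = -1.08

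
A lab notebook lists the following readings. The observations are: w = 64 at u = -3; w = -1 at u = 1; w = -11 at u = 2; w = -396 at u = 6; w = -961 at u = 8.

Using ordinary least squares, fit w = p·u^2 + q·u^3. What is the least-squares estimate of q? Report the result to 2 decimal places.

Compute the Gram sums: Σu^2·u^2 = 5490, Σu^2·u^3 = 40334, Σu^3·u^3 = 309594.
And Σu^2·w = -75229, Σu^3·w = -579385.
AᵀA·[p, q]ᵀ = Aᵀw becomes [[5490, 40334]; [40334, 309594]]·[p, q]ᵀ = [-75229, -579385]ᵀ.
Δ = 5490·309594 − 40334² = 72839504.
p = ((-75229)·309594 − 40334·(-579385))/72839504 = 19616891/18209876; q = (5490·(-579385) − 40334·(-75229))/72839504 = -36634291/18209876.

q = -2.01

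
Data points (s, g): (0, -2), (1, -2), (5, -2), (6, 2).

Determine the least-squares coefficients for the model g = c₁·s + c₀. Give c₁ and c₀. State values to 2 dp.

c₁ = 0.46, c₀ = -2.38

Compute the Gram sums: Σs·s = 62, Σs = 12, Σ1 = 4.
Right-hand side: Σs·g = 0, Σg = -4.
So AᵀA·[c₁, c₀]ᵀ = Aᵀg: [[62, 12]; [12, 4]]·[c₁, c₀]ᵀ = [0, -4]ᵀ.
det = 62·4 − 12² = 104.
c₁ = (0·4 − 12·(-4))/104 = 6/13; c₀ = (62·(-4) − 12·0)/104 = -31/13.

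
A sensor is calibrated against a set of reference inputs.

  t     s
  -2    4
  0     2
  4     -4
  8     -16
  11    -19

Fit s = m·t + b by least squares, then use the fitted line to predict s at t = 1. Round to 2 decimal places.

ŝ = -0.51

The normal equations are: 205·m + 21·b = -361;  21·m + 5·b = -33.
Eliminating b: 5·(row 1) − 21·(row 2) gives 584·m = 5·(-361) − 21·(-33) = -1112, so m = -139/73.
Then b = ((-33) − 21·(-139/73))/5 = 102/73.
At t = 1: ŝ = (-139/73)·(1) + (102/73)·(1) = -37/73.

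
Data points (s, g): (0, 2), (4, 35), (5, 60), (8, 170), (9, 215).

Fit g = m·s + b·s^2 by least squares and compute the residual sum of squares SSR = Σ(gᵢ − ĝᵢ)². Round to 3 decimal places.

Sums needed: Σs·s = 186, Σs·s^2 = 1430, Σs^2·s^2 = 11538.
For Mᵀg: Σs·g = 3735, Σs^2·g = 30355.
So MᵀM·[m, b]ᵀ = Mᵀg: [[186, 1430]; [1430, 11538]]·[m, b]ᵀ = [3735, 30355]ᵀ.
Eliminating b: 11538·(row 1) − 1430·(row 2) gives 101168·m = 11538·3735 − 1430·30355 = -313220, so m = -78305/25292.
Then b = (30355 − 1430·(-78305/25292))/11538 = 76245/25292.
Residuals: 2, -5370/6323, 730/6323, 11600/6323, -8330/6323; SSR = 62192/6323.

SSR = 9.836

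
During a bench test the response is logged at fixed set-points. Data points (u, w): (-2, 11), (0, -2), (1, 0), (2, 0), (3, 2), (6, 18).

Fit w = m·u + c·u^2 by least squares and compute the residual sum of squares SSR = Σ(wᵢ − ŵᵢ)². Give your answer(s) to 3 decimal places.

SSR = 14.583

Forming AᵀA = [[54, 244]; [244, 1410]] and Aᵀw = [92, 710]ᵀ gives AᵀA·[m, c]ᵀ = Aᵀw.
Δ = 54·1410 − 244² = 16604.
m = (92·1410 − 244·710)/16604 = -10880/4151; c = (54·710 − 244·92)/16604 = 3973/4151.
Residuals: 8009/4151, -2, 6907/4151, 5868/4151, 5185/4151, -3030/4151; SSR = 60533/4151.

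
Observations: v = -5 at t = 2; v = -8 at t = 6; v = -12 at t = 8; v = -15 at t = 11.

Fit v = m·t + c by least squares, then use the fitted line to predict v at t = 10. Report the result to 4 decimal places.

v̂ = -13.7251

Entries of XᵀX: Σt·t = 225, Σt = 27, Σ1 = 4.
Right-hand side: Σt·v = -319, Σv = -40.
XᵀX·[m, c]ᵀ = Xᵀv becomes [[225, 27]; [27, 4]]·[m, c]ᵀ = [-319, -40]ᵀ.
det = 225·4 − 27² = 171.
m = ((-319)·4 − 27·(-40))/171 = -196/171; c = (225·(-40) − 27·(-319))/171 = -43/19.
At t = 10: v̂ = (-196/171)·(10) + (-43/19)·(1) = -2347/171.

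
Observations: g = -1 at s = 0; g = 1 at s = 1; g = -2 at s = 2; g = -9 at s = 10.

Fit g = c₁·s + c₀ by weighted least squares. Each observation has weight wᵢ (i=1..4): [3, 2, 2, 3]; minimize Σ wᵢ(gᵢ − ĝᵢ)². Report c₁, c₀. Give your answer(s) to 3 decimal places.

From the data, Σwᵢ·s·s = 310, Σwᵢ·s = 36, Σwᵢ·1 = 10.
Right-hand side: Σwᵢ·s·g = -276, Σwᵢ·g = -32.
So MᵀWM·[c₁, c₀]ᵀ = MᵀWg: [[310, 36]; [36, 10]]·[c₁, c₀]ᵀ = [-276, -32]ᵀ.
Eliminating c₀: 10·(row 1) − 36·(row 2) gives 1804·c₁ = 10·(-276) − 36·(-32) = -1608, so c₁ = -402/451.
Then c₀ = ((-32) − 36·(-402/451))/10 = 4/451.

c₁ = -0.891, c₀ = 0.009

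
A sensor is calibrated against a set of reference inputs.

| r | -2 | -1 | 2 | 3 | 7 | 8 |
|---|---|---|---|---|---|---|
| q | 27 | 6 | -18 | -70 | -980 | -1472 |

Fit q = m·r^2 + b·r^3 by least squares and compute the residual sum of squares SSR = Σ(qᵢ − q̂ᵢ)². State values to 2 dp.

SSR = 10.82

From the data, Σr^2·r^2 = 6611, Σr^2·r^3 = 49817, Σr^3·r^3 = 380651.
And Σr^2·q = -142816, Σr^3·q = -1092060.
Δ = 6611·380651 − 49817² = 34750272.
m = ((-142816)·380651 − 49817·(-1092060))/34750272 = 10024951/8687568; b = (6611·(-1092060) − 49817·(-142816))/34750272 = -26235997/8687568.
Residuals: -1285287/723964, 3966115/2171892, 3352987/2171892, 208700/180991, -507689/723964, 195844/542973; SSR = 23502865/2171892.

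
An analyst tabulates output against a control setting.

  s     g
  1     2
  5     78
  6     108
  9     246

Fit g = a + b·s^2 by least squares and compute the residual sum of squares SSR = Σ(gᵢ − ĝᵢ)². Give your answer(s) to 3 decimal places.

SSR = 7.080

From the data, Σ1 = 4, Σs^2 = 143, Σs^2·s^2 = 8483.
And Σg = 434, Σs^2·g = 25766.
Normal equations: [[4, 143]; [143, 8483]]·[a, b]ᵀ = [434, 25766]ᵀ.
det = 4·8483 − 143² = 13483.
a = (434·8483 − 143·25766)/13483 = -2916/13483; b = (4·25766 − 143·434)/13483 = 41002/13483.
Residuals: -80/97, 29540/13483, -16992/13483, -1428/13483; SSR = 95456/13483.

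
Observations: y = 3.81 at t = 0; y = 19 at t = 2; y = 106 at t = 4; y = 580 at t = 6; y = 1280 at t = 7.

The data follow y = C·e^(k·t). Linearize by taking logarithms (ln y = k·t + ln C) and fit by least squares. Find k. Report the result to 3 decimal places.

k = 0.837

Let Y = ln y. Fitting Y = k·t + ln C by least squares:
Σt = 19.0000, Σ(t)² = 105.0000, Σln y = 22.4632, Σt·ln y = 112.8031.
Equations: 105.0000·k + 19.0000·ln C = 112.8031;  19.0000·k + 5·ln C = 22.4632.
Solving (det = 164.0000): k = 0.83668, ln C = 1.31324.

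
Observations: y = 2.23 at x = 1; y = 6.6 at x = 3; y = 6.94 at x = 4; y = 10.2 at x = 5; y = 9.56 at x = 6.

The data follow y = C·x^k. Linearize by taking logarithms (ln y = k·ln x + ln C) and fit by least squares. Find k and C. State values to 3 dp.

Linearized form: ln y = k·ln x + ln C. From the 5 transformed points,
Σln x = 5.8861, Σ(ln x)² = 8.9295, Σln y = 9.2063, Σln x·ln y = 12.5416.
Equations: 8.9295·k + 5.8861·ln C = 12.5416;  5.8861·k + 5·ln C = 9.2063.
Δ = 8.9295·5 − (5.8861)² = 10.0010; k = (12.5416·5 − 5.8861·9.2063)/10.0010 = 0.85177, ln C = (8.9295·9.2063 − 5.8861·12.5416)/10.0010 = 0.83855, so C = exp(0.83855) = 2.31301.

k = 0.852, C = 2.313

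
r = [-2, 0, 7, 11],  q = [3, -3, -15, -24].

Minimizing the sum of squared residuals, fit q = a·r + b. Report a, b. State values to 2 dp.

a = -1.99, b = -1.79

With design matrix A, AᵀA = [[174, 16]; [16, 4]] and Aᵀq = [-375, -39]ᵀ.
Eliminating b: 4·(row 1) − 16·(row 2) gives 440·a = 4·(-375) − 16·(-39) = -876, so a = -219/110.
Then b = ((-39) − 16·(-219/110))/4 = -393/220.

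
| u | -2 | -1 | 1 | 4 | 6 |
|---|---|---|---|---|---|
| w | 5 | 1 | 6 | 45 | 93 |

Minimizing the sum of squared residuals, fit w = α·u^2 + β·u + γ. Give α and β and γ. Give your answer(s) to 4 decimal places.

The normal system AᵀA·[α, β, γ]ᵀ = Aᵀw is [[1570, 272, 58]; [272, 58, 8]; [58, 8, 5]]·[α, β, γ]ᵀ = [4095, 733, 150]ᵀ.
Inverting the 3×3 Gram matrix, [α, β, γ]ᵀ = [45251/21102, 50759/21102, 4489/3517]ᵀ.

α = 2.1444, β = 2.4054, γ = 1.2764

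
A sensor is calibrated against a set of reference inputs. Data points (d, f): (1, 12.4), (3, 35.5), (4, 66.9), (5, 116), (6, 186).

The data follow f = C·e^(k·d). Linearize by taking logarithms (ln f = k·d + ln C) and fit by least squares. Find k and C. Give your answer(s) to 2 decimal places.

k = 0.55, C = 7.13

With ln fᵢ as the transformed response and dᵢ as the regressor:
Σd = 19.0000, Σ(d)² = 87.0000, Σln f = 20.2698, Σd·ln f = 85.1615.
Equations: 87.0000·k + 19.0000·ln C = 85.1615;  19.0000·k + 5·ln C = 20.2698.
Solving (det = 74.0000): k = 0.54976, ln C = 1.96487, so C = exp(1.96487) = 7.13401.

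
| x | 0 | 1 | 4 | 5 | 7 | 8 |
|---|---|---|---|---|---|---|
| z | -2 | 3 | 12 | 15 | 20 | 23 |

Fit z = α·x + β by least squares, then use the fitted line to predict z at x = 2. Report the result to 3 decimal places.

From the data, Σx·x = 155, Σx = 25, Σ1 = 6.
For Aᵀz: Σx·z = 450, Σz = 71.
Normal equations: [[155, 25]; [25, 6]]·[α, β]ᵀ = [450, 71]ᵀ.
Eliminating β: 6·(row 1) − 25·(row 2) gives 305·α = 6·450 − 25·71 = 925, so α = 185/61.
Then β = (71 − 25·(185/61))/6 = -49/61.
At x = 2: ẑ = (185/61)·(2) + (-49/61)·(1) = 321/61.

ẑ = 5.262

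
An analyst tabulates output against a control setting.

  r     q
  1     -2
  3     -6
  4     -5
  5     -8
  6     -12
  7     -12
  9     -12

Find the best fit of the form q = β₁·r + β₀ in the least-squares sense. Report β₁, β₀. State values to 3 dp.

β₁ = -1.405, β₀ = -1.119

Normal-equation sums: Σr·r = 217, Σr = 35, Σ1 = 7.
For Xᵀq: Σr·q = -344, Σq = -57.
XᵀX·[β₁, β₀]ᵀ = Xᵀq becomes [[217, 35]; [35, 7]]·[β₁, β₀]ᵀ = [-344, -57]ᵀ.
Eliminating β₀: 7·(row 1) − 35·(row 2) gives 294·β₁ = 7·(-344) − 35·(-57) = -413, so β₁ = -59/42.
Then β₀ = ((-57) − 35·(-59/42))/7 = -47/42.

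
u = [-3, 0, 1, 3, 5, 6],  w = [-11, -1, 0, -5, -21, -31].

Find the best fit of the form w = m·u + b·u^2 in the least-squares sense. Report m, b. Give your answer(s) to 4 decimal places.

Normal-equation sums: Σu·u = 80, Σu·u^2 = 342, Σu^2·u^2 = 2084.
Moment sums: Σu·w = -273, Σu^2·w = -1785.
So MᵀM·[m, b]ᵀ = Mᵀw: [[80, 342]; [342, 2084]]·[m, b]ᵀ = [-273, -1785]ᵀ.
det = 80·2084 − 342² = 49756.
m = ((-273)·2084 − 342·(-1785))/49756 = 2967/3554; b = (80·(-1785) − 342·(-273))/49756 = -3531/3554.

m = 0.8348, b = -0.9935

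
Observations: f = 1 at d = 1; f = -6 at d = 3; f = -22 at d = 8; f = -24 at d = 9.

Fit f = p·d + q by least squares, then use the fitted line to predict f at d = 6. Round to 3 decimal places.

Compute the Gram sums: Σd·d = 155, Σd = 21, Σ1 = 4.
And Σd·f = -409, Σf = -51.
Eliminating q: 4·(row 1) − 21·(row 2) gives 179·p = 4·(-409) − 21·(-51) = -565, so p = -565/179.
Then q = ((-51) − 21·(-565/179))/4 = 684/179.
At d = 6: f̂ = (-565/179)·(6) + (684/179)·(1) = -2706/179.

f̂ = -15.117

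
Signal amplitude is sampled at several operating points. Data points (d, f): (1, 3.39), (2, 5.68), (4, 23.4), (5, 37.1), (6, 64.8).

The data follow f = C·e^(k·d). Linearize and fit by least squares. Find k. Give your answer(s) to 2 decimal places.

Linearized form: ln f = k·d + ln C. From the 5 transformed points,
Σd = 18.0000, Σ(d)² = 82.0000, Σln f = 13.8954, Σd·ln f = 60.4016.
Equations: 82.0000·k + 18.0000·ln C = 60.4016;  18.0000·k + 5·ln C = 13.8954.
Slope k = (n·Σd·ln f − Σd·Σln f)/(n·Σ(d)² − (Σd)²) = (5·60.4016 − 18.0000·13.8954)/86.0000 = 0.60337; ln C = (Σln f − k·Σd)/n = 0.60695.

k = 0.60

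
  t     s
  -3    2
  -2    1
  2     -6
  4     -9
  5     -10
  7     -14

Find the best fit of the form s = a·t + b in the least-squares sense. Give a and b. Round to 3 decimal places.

a = -1.598, b = -2.537

Forming MᵀM = [[107, 13]; [13, 6]] and Mᵀs = [-204, -36]ᵀ gives MᵀM·[a, b]ᵀ = Mᵀs.
Eliminating b: 6·(row 1) − 13·(row 2) gives 473·a = 6·(-204) − 13·(-36) = -756, so a = -756/473.
Then b = ((-36) − 13·(-756/473))/6 = -1200/473.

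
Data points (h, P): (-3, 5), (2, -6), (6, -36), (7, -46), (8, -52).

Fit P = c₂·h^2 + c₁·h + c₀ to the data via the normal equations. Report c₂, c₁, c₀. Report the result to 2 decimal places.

Compute the Gram sums: Σh^2·h^2 = 7890, Σh^2·h = 1052, Σh^2 = 162, Σh·h = 162, Σh = 20, Σ1 = 5.
Right-hand side: Σh^2·P = -6857, Σh·P = -981, ΣP = -135.
Normal equations: [[7890, 1052, 162]; [1052, 162, 20]; [162, 20, 5]]·[c₂, c₁, c₀]ᵀ = [-6857, -981, -135]ᵀ.
Solving the 3×3 system (Gaussian elimination) gives c₂ = -63605/133406, c₁ = -404093/133406, c₀ = 37606/66703.

c₂ = -0.48, c₁ = -3.03, c₀ = 0.56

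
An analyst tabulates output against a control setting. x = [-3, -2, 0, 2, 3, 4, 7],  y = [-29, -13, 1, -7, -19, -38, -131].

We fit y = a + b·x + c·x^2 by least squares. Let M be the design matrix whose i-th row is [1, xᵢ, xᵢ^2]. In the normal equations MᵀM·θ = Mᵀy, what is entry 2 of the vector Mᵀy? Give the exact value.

Entry 2 ↔ basis x, so (Mᵀy)_{2} = Σᵢ (x)·yᵢ = (-3)·(-29) + (-2)·(-13) + (0)·(1) + (2)·(-7) + (3)·(-19) + (4)·(-38) + (7)·(-131) = -1027.

-1027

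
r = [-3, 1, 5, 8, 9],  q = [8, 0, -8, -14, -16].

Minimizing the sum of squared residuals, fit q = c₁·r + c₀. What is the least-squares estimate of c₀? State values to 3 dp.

Sums needed: Σr·r = 180, Σr = 20, Σ1 = 5.
Moment sums: Σr·q = -320, Σq = -30.
AᵀA·[c₁, c₀]ᵀ = Aᵀq becomes [[180, 20]; [20, 5]]·[c₁, c₀]ᵀ = [-320, -30]ᵀ.
Determinant 180·5 − 20² = 500.
c₁ = ((-320)·5 − 20·(-30))/500 = -2; c₀ = (180·(-30) − 20·(-320))/500 = 2.

c₀ = 2.000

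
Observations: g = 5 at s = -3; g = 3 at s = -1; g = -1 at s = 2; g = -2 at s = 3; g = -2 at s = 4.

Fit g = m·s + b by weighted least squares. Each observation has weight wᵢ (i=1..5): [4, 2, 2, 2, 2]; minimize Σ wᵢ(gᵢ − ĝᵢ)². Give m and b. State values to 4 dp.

m = -1.0915, b = 1.6972

Compute the Gram sums: Σwᵢ·s·s = 96, Σwᵢ·s = 4, Σwᵢ·1 = 12.
Moment sums: Σwᵢ·s·g = -98, Σwᵢ·g = 16.
Determinant 96·12 − 4² = 1136.
m = ((-98)·12 − 4·16)/1136 = -155/142; b = (96·16 − 4·(-98))/1136 = 241/142.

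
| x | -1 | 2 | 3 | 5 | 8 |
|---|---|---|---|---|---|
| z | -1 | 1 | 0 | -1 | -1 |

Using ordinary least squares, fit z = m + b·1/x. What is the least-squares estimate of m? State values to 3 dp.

m = -0.428

The normal equations are: 5·m + (19/120)·b = -2;  (19/120)·m + (20401/14400)·b = 47/40.
(Σ1 = 5, Σ1/x = 19/120, Σ1/x·1/x = 20401/14400, Σz = -2, Σ1/x·z = 47/40.)
det = 5·(20401/14400) − (19/120)² = 25411/3600.
m = ((-2)·(20401/14400) − (19/120)·(47/40))/(25411/3600) = -43481/101644; b = (5·(47/40) − (19/120)·(-2))/(25411/3600) = 22290/25411.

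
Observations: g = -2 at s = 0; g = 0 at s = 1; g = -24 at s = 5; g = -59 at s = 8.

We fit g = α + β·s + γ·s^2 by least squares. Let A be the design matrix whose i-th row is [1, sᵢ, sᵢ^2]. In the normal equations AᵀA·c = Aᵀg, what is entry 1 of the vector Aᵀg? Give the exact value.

Entry 1 ↔ basis 1, so (Aᵀg)_{1} = Σᵢ gᵢ = (1)·(-2) + (1)·(0) + (1)·(-24) + (1)·(-59) = -85.

-85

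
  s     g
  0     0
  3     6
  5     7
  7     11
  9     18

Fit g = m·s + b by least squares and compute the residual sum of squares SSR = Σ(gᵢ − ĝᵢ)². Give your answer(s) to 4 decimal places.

SSR = 9.7377

The normal system MᵀM·[m, b]ᵀ = Mᵀg is [[164, 24]; [24, 5]]·[m, b]ᵀ = [292, 42]ᵀ.
Determinant 164·5 − 24² = 244.
m = (292·5 − 24·42)/244 = 113/61; b = (164·42 − 24·292)/244 = -30/61.
Residuals: 30/61, 57/61, -108/61, -90/61, 111/61; SSR = 594/61.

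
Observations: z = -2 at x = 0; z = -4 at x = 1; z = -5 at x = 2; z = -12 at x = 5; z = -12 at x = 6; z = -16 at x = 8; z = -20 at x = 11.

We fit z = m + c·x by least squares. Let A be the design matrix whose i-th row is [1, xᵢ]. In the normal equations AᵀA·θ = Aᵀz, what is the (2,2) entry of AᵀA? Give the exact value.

Row 2 ↔ basis x, column 2 ↔ basis x, so (AᵀA)_{2,2} = Σᵢ (x)·(x) = (0)·(0) + (1)·(1) + (2)·(2) + (5)·(5) + (6)·(6) + (8)·(8) + (11)·(11) = 251.

251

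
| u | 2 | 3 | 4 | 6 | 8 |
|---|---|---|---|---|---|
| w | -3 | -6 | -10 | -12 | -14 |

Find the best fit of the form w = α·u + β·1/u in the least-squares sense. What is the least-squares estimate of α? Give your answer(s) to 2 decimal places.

α = -1.90

AᵀA·[α, β]ᵀ = Aᵀw reads: 129·α + 5·β = -248;  5·α + (269/576)·β = -39/4.
(Σu·u = 129, Σu·1/u = 5, Σ1/u·1/u = 269/576, Σu·w = -248, Σ1/u·w = -39/4.)
det = 129·(269/576) − 5² = 6767/192.
α = ((-248)·(269/576) − 5·(-39/4))/(6767/192) = -38632/20301; β = (129·(-39/4) − 5·(-248))/(6767/192) = -3408/6767.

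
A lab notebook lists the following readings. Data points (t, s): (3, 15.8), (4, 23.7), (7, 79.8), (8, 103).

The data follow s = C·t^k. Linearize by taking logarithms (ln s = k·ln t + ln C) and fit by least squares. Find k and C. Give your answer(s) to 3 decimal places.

Taking logs, ln s = k·ln t + ln C, so regress ln s on ln t.
XᵀX = [[11.2394, 6.5103]; [6.5103, 4]], rhs = [25.5803, 14.9397]ᵀ  (here Σln t = 6.5103, Σ(ln t)² = 11.2394, Σln s = 14.9397, Σln t·ln s = 25.5803).
Δ = 11.2394·4 − (6.5103)² = 2.5742; k = (25.5803·4 − 6.5103·14.9397)/2.5742 = 1.96551, ln C = (11.2394·14.9397 − 6.5103·25.5803)/2.5742 = 0.53594, so C = exp(0.53594) = 1.70906.

k = 1.966, C = 1.709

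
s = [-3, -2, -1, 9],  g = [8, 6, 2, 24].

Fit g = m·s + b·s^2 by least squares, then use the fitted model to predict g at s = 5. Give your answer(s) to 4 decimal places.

ĝ = 4.0489

The normal equations are: 95·m + 693·b = 178;  693·m + 6659·b = 2042.
det = 95·6659 − 693² = 152356.
m = (178·6659 − 693·2042)/152356 = -57451/38089; b = (95·2042 − 693·178)/152356 = 17659/38089.
At s = 5: ĝ = (-57451/38089)·(5) + (17659/38089)·(25) = 154220/38089.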